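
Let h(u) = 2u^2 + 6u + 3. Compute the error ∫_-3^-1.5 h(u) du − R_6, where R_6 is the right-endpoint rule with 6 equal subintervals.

Exact integral: ∫_-3^-1.5 h(u) du = 0.
R_6 = -0.53125.
Error = 0 − (-0.53125) = 0.53125.

0.53125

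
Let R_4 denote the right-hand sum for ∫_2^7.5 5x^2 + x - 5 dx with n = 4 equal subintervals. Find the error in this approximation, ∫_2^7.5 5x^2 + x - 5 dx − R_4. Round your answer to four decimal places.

-192.0560

Exact integral: ∫_2^7.5 f(x) dx ≈ 688.416667.
R_4 = 880.47265625.
Error ≈ 688.416667 − 880.47265625 ≈ -192.0560.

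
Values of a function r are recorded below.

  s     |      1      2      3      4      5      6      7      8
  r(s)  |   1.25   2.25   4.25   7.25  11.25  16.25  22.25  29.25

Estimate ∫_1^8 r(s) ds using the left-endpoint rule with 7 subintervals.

Δs = 1.
Sum = 1·[1.25 + 2.25 + 4.25 + 7.25 + 11.25 + 16.25 + 22.25] = 64.75.

64.75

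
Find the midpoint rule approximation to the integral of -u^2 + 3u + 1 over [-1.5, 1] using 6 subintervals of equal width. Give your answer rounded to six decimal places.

-0.797164

Δu = (1 − (-1.5))/6 = 5/12.
Midpoints: -31/24, -0.875, -11/24, -1/24, 0.375, 19/24.
f(-31/24) = -2617/576, f(-0.875) = -2.390625, f(-11/24) = -337/576, f(-1/24) = 503/576, f(0.375) = 1.984375, f(19/24) = 1583/576.
Sum = Δu · [f(-31/24) + f(-0.875) + f(-11/24) + ...].
Sum ≈ -0.797164.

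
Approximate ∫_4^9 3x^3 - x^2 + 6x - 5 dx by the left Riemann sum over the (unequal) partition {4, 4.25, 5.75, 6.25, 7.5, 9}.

Subinterval widths: 0.25, 1.5, 0.5, 1.25, 1.5.
Left endpoints: 4, 4.25, 5.75, 6.25, 7.5.
f(4) = 195, f(4.25) = 232.734375, f(5.75) = 566.765625, f(6.25) = 725.859375, f(7.5) = 1249.375.
Sum = Σ Δx_i · f(x_i).
Sum = 3462.62109375.

3462.62109375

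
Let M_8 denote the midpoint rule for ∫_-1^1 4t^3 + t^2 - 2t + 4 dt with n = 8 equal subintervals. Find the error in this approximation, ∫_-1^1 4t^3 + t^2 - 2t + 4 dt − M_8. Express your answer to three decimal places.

Exact integral: ∫_-1^1 f(t) dt ≈ 8.66667.
M_8 = 8.65625.
Error ≈ 8.66667 − 8.65625 ≈ 0.010.

0.010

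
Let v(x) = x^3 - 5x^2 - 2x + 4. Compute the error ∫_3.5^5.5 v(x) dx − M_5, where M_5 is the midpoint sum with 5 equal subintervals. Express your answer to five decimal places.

0.22667

Exact integral: ∫_3.5^5.5 v(x) dx ≈ -24.5833333.
M_5 = -24.81.
Error ≈ -24.5833333 − (-24.81) ≈ 0.22667.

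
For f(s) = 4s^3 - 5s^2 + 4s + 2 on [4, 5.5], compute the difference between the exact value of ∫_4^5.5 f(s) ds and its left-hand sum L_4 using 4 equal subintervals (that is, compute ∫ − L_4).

Exact integral: ∫_4^5.5 f(s) ds = 519.9375.
L_4 = 457.21875.
Error = 519.9375 − 457.21875 = 62.71875.

62.71875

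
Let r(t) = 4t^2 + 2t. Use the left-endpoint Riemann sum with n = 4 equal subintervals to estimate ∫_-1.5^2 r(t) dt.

12.578125

Δt = (2 − (-1.5))/4 = 0.875.
Left endpoints: -1.5, -0.625, 0.25, 1.125.
r(-1.5) = 6, r(-0.625) = 0.3125, r(0.25) = 0.75, r(1.125) = 7.3125.
Sum = Δt · [r(-1.5) + r(-0.625) + r(0.25) + r(1.125)].
Sum = 12.578125.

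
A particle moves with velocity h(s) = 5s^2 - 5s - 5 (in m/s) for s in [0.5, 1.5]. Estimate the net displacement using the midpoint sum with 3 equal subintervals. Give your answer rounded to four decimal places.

Δs = (1.5 − 0.5)/3 = 1/3.
Midpoints: 2/3, 1, 4/3.
h(2/3) = -55/9, h(1) = -5, h(4/3) = -25/9.
Sum = Δs · [h(2/3) + h(1) + h(4/3)].
Sum ≈ -4.6296.

-4.6296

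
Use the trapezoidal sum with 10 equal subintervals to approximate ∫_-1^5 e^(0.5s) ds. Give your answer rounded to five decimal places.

23.32531

Δs = (5 − (-1))/10 = 0.6.
f(-1) ≈ 0.60653, f(-0.4) ≈ 0.81873, f(0.2) ≈ 1.10517, f(0.8) ≈ 1.49182, f(1.4) ≈ 2.01375, f(2) ≈ 2.71828, f(2.6) ≈ 3.66930, f(3.2) ≈ 4.95303, f(3.8) ≈ 6.68589, f(4.4) ≈ 9.02501, f(5) ≈ 12.18249.
T_10 = (Δs/2)·[f(s_0) + 2f(s_1) + ... + 2f(s_{9}) + f(s_10)].
Sum ≈ 23.32531.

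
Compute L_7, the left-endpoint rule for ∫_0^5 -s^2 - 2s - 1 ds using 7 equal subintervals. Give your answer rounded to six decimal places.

-59.591837

Δs = (5 − 0)/7 = 5/7.
Left endpoints: 0, 5/7, 10/7, 15/7, 20/7, 25/7, 30/7.
f(0) = -1, f(5/7) = -144/49, f(10/7) = -289/49, f(15/7) = -484/49, f(20/7) = -729/49, f(25/7) = -1024/49, f(30/7) = -1369/49.
Sum = Δs · [f(0) + f(5/7) + f(10/7) + ...].
Sum ≈ -59.591837.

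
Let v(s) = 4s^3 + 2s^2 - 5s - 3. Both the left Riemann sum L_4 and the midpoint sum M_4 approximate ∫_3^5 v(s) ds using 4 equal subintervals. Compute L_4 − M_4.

-97.25

L_4 = 464.
M_4 = 561.25.
L_4 − M_4 = -97.25.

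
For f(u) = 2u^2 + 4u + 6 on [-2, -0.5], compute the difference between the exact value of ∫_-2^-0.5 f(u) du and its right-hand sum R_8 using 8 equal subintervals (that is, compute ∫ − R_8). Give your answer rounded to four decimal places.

Exact integral: ∫_-2^-0.5 f(u) du = 6.75.
R_8 ≈ 6.626953.
Error ≈ 6.75 − 6.626953 ≈ 0.1230.

0.1230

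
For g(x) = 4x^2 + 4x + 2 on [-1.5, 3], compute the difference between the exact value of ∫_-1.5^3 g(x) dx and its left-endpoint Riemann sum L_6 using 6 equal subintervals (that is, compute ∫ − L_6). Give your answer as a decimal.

Exact integral: ∫_-1.5^3 g(x) dx = 63.
L_6 = 47.8125.
Error = 63 − 47.8125 = 15.1875.

15.1875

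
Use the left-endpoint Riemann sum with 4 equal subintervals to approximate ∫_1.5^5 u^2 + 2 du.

38.03515625

Δu = (5 − 1.5)/4 = 0.875.
Left endpoints: 1.5, 2.375, 3.25, 4.125.
f(1.5) = 4.25, f(2.375) = 7.640625, f(3.25) = 12.5625, f(4.125) = 19.015625.
Sum = Δu · [f(1.5) + f(2.375) + f(3.25) + f(4.125)].
Sum = 38.03515625.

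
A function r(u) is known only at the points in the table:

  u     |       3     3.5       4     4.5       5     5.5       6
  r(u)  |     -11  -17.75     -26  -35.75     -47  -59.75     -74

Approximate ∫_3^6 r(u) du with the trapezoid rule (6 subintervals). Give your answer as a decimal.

Δu = 0.5.
T_6 = (0.5/2)·[(-11) + 2·(-17.75) + 2·(-26) + 2·(-35.75) + 2·(-47) + 2·(-59.75) + (-74)] = -114.375.

-114.375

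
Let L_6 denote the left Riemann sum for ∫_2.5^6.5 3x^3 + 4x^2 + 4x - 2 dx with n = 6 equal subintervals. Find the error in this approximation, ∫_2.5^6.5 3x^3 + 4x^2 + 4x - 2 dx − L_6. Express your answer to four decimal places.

299.1481

Exact integral: ∫_2.5^6.5 f(x) dx ≈ 1718.833333.
L_6 ≈ 1419.685185.
Error ≈ 1718.833333 − 1419.685185 ≈ 299.1481.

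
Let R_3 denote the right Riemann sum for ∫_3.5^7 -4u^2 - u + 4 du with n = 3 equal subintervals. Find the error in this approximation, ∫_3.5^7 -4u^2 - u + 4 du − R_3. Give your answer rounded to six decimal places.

90.967593

Exact integral: ∫_3.5^7 f(u) du ≈ -404.54166667.
R_3 ≈ -495.50925926.
Error ≈ -404.54166667 − (-495.50925926) ≈ 90.967593.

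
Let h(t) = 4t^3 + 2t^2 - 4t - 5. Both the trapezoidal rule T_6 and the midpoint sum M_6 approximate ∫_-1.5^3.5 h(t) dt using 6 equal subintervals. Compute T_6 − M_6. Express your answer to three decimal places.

12.153

T_6 ≈ 138.93519.
M_6 ≈ 126.78241.
T_6 − M_6 ≈ 12.153.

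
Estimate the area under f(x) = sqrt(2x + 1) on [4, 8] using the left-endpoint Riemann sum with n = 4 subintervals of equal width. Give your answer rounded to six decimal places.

Δx = (8 − 4)/4 = 1.
Left endpoints: 4, 5, 6, 7.
f(4) ≈ 3.000000, f(5) ≈ 3.316625, f(6) ≈ 3.605551, f(7) ≈ 3.872983.
Sum = Δx · [f(4) + f(5) + f(6) + f(7)].
Sum ≈ 13.795159.

13.795159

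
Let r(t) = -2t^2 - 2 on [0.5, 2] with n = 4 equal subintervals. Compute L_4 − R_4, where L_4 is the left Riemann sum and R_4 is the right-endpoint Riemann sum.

L_4 = -6.9140625.
R_4 = -9.7265625.
L_4 − R_4 = 2.8125.

2.8125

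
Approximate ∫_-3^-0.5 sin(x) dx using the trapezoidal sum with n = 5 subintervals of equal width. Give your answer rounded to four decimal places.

Δx = (-0.5 − (-3))/5 = 0.5.
f(-3) ≈ -0.1411, f(-2.5) ≈ -0.5985, f(-2) ≈ -0.9093, f(-1.5) ≈ -0.9975, f(-1) ≈ -0.8415, f(-0.5) ≈ -0.4794.
T_5 = (Δx/2)·[f(x_0) + 2f(x_1) + ... + 2f(x_{4}) + f(x_5)].
Sum ≈ -1.8285.

-1.8285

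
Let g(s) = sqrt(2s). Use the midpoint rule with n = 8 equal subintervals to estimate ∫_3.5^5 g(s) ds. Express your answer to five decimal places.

Δs = (5 − 3.5)/8 = 0.1875.
Midpoints: 3.59375, 3.78125, 3.96875, 4.15625, 4.34375, 4.53125, 4.71875, 4.90625.
g(3.59375) ≈ 2.68095, g(3.78125) ≈ 2.75000, g(3.96875) ≈ 2.81736, g(4.15625) ≈ 2.88314, g(4.34375) ≈ 2.94746, g(4.53125) ≈ 3.01040, g(4.71875) ≈ 3.07205, g(4.90625) ≈ 3.13249.
Sum = Δs · [g(3.59375) + g(3.78125) + g(3.96875) + ...].
Sum ≈ 4.36760.

4.36760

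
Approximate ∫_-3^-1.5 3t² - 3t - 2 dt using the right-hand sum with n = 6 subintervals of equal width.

27.703125

Δt = (-1.5 − (-3))/6 = 0.25.
Right endpoints: -2.75, -2.5, -2.25, -2, -1.75, -1.5.
f(-2.75) = 28.9375, f(-2.5) = 24.25, f(-2.25) = 19.9375, f(-2) = 16, f(-1.75) = 12.4375, f(-1.5) = 9.25.
Sum = Δt · [f(-2.75) + f(-2.5) + f(-2.25) + ...].
Sum = 27.703125.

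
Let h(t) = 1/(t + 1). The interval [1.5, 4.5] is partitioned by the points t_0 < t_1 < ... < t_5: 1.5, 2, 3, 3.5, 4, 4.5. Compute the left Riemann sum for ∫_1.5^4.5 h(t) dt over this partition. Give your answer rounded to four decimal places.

Subinterval widths: 0.5, 1, 0.5, 0.5, 0.5.
Left endpoints: 1.5, 2, 3, 3.5, 4.
h(1.5) = 0.4, h(2) = 1/3, h(3) = 0.25, h(3.5) = 2/9, h(4) = 0.2.
Sum = Σ Δt_i · h(t_i).
Sum ≈ 0.8694.

0.8694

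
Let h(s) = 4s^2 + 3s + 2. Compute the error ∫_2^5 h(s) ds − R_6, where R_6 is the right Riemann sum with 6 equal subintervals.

Exact integral: ∫_2^5 h(s) ds = 193.5.
R_6 = 217.25.
Error = 193.5 − 217.25 = -23.75.

-23.75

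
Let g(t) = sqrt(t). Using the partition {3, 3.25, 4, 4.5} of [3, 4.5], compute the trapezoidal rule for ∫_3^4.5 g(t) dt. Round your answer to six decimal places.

Subinterval widths: 0.25, 0.75, 0.5.
g(3) ≈ 1.732051, g(3.25) ≈ 1.802776, g(4) ≈ 2.000000, g(4.5) ≈ 2.121320.
On each subinterval the trapezoid contributes (Δt_i/2)·[g(t_{i-1}) + g(t_i)].
Sum ≈ 2.898224.

2.898224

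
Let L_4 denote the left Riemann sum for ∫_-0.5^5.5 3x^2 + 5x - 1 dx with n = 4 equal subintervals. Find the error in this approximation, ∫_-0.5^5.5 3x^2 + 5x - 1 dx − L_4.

83.25

Exact integral: ∫_-0.5^5.5 f(x) dx = 235.5.
L_4 = 152.25.
Error = 235.5 − 152.25 = 83.25.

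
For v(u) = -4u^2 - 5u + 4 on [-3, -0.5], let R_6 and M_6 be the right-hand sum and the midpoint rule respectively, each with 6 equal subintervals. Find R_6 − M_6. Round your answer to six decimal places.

4.253472

R_6 ≈ 0.43981481.
M_6 ≈ -3.81365741.
R_6 − M_6 ≈ 4.253472.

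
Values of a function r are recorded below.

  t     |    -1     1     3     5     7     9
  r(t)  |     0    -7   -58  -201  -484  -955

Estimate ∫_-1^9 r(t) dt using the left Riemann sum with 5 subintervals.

Δt = 2.
Sum = 2·[0 + (-7) + (-58) + (-201) + (-484)] = -1500.

-1500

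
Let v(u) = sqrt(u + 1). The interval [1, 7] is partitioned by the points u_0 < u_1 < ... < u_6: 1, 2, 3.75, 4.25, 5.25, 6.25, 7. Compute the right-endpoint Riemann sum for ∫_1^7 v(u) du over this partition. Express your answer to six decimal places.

Subinterval widths: 1, 1.75, 0.5, 1, 1, 0.75.
Right endpoints: 2, 3.75, 4.25, 5.25, 6.25, 7.
v(2) ≈ 1.732051, v(3.75) ≈ 2.179449, v(4.25) ≈ 2.291288, v(5.25) ≈ 2.500000, v(6.25) ≈ 2.692582, v(7) ≈ 2.828427.
Sum = Σ Δu_i · v(u_i).
Sum ≈ 14.005634.

14.005634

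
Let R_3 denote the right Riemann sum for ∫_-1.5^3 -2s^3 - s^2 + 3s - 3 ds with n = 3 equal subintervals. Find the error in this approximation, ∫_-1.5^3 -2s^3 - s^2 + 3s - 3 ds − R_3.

Exact integral: ∫_-1.5^3 f(s) ds = -51.46875.
R_3 = -101.25.
Error = -51.46875 − (-101.25) = 49.78125.

49.78125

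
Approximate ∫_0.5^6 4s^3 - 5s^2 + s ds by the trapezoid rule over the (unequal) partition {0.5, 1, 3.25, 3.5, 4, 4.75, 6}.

1016.65625

Subinterval widths: 0.5, 2.25, 0.25, 0.5, 0.75, 1.25.
f(0.5) = -0.25, f(1) = 0, f(3.25) = 87.75, f(3.5) = 113.75, f(4) = 180, f(4.75) = 320.625, f(6) = 690.
On each subinterval the trapezoid contributes (Δs_i/2)·[f(s_{i-1}) + f(s_i)].
Sum = 1016.65625.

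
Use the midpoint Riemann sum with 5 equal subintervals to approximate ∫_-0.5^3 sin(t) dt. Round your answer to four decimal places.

1.9063

Δt = (3 − (-0.5))/5 = 0.7.
Midpoints: -0.15, 0.55, 1.25, 1.95, 2.65.
f(-0.15) ≈ -0.1494, f(0.55) ≈ 0.5227, f(1.25) ≈ 0.9490, f(1.95) ≈ 0.9290, f(2.65) ≈ 0.4720.
Sum = Δt · [f(-0.15) + f(0.55) + f(1.25) + f(1.95) + f(2.65)].
Sum ≈ 1.9063.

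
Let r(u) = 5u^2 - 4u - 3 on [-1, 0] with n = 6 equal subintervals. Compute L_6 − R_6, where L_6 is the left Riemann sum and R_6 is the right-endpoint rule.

L_6 ≈ 1.439815.
R_6 ≈ -0.060185.
L_6 − R_6 = 1.5.

1.5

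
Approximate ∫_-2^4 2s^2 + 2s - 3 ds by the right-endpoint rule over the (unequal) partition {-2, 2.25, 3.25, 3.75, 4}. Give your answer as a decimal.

Subinterval widths: 4.25, 1, 0.5, 0.25.
Right endpoints: 2.25, 3.25, 3.75, 4.
f(2.25) = 11.625, f(3.25) = 24.625, f(3.75) = 32.625, f(4) = 37.
Sum = Σ Δs_i · f(s_i).
Sum = 99.59375.

99.59375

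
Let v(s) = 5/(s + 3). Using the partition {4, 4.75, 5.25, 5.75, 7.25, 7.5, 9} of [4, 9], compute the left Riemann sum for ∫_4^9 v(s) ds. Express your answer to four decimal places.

Subinterval widths: 0.75, 0.5, 0.5, 1.5, 0.25, 1.5.
Left endpoints: 4, 4.75, 5.25, 5.75, 7.25, 7.5.
v(4) = 5/7, v(4.75) = 20/31, v(5.25) = 20/33, v(5.75) = 4/7, v(7.25) = 20/41, v(7.5) = 10/21.
Sum = Σ Δs_i · v(s_i).
Sum ≈ 2.8547.

2.8547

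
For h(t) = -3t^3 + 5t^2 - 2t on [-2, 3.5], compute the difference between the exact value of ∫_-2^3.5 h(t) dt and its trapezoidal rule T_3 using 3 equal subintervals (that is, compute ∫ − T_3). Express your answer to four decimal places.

Exact integral: ∫_-2^3.5 h(t) dt ≈ -24.005208.
T_3 ≈ -29.396991.
Error ≈ -24.005208 − (-29.396991) ≈ 5.3918.

5.3918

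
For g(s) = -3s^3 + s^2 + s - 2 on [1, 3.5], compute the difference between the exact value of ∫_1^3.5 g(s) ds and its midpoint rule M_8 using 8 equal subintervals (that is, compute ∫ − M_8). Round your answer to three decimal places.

Exact integral: ∫_1^3.5 g(s) ds ≈ -97.21354.
M_8 ≈ -96.82190.
Error ≈ -97.21354 − (-96.82190) ≈ -0.392.

-0.392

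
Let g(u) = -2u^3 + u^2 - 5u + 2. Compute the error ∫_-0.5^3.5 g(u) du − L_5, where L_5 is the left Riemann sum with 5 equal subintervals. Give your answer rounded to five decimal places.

Exact integral: ∫_-0.5^3.5 g(u) du ≈ -82.6666667.
L_5 = -48.48.
Error ≈ -82.6666667 − (-48.48) ≈ -34.18667.

-34.18667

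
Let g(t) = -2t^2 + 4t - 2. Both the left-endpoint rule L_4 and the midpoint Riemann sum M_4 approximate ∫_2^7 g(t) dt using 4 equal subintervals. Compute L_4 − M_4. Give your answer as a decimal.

39.84375

L_4 = -102.1875.
M_4 = -142.03125.
L_4 − M_4 = 39.84375.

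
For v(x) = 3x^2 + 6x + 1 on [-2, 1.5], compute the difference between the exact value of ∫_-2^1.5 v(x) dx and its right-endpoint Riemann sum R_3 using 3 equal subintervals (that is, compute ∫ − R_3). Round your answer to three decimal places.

Exact integral: ∫_-2^1.5 v(x) dx = 9.625.
R_3 ≈ 21.19444.
Error ≈ 9.625 − 21.19444 ≈ -11.569.

-11.569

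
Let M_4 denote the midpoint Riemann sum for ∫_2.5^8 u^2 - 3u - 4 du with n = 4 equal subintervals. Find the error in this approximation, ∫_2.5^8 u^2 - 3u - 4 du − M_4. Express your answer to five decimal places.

0.86654

Exact integral: ∫_2.5^8 f(u) du ≈ 56.8333333.
M_4 ≈ 55.9667969.
Error ≈ 56.8333333 − 55.9667969 ≈ 0.86654.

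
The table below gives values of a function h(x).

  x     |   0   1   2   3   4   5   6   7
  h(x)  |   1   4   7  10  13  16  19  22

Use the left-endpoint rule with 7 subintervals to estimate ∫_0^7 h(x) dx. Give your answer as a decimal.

70

Δx = 1.
Sum = 1·[1 + 4 + 7 + 10 + 13 + 16 + 19] = 70.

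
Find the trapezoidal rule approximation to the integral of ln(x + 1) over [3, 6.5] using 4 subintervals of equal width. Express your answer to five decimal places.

Δx = (6.5 − 3)/4 = 0.875.
f(3) ≈ 1.38629, f(3.875) ≈ 1.58412, f(4.75) ≈ 1.74920, f(5.625) ≈ 1.89085, f(6.5) ≈ 2.01490.
T_4 = (Δx/2)·[f(x_0) + 2f(x_1) + 2f(x_2) + 2f(x_3) + f(x_4)].
Sum ≈ 6.05917.

6.05917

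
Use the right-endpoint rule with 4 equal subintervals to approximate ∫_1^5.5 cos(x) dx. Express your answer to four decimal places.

Δx = (5.5 − 1)/4 = 1.125.
Right endpoints: 2.125, 3.25, 4.375, 5.5.
f(2.125) ≈ -0.5263, f(3.25) ≈ -0.9941, f(4.375) ≈ -0.3310, f(5.5) ≈ 0.7087.
Sum = Δx · [f(2.125) + f(3.25) + f(4.375) + f(5.5)].
Sum ≈ -1.2856.

-1.2856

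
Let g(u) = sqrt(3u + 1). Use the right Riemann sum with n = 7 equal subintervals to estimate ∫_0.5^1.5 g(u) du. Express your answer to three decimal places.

Δu = (1.5 − 0.5)/7 = 1/7.
Right endpoints: 9/14, 11/14, 13/14, 15/14, 17/14, 19/14, 1.5.
g(9/14) ≈ 1.711, g(11/14) ≈ 1.832, g(13/14) ≈ 1.946, g(15/14) ≈ 2.053, g(17/14) ≈ 2.155, g(19/14) ≈ 2.252, g(1.5) ≈ 2.345.
Sum = Δu · [g(9/14) + g(11/14) + g(13/14) + ...].
Sum ≈ 2.042.

2.042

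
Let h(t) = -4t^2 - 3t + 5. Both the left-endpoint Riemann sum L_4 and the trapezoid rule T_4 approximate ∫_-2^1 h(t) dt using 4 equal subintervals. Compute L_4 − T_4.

-1.125

L_4 = 5.25.
T_4 = 6.375.
L_4 − T_4 = -1.125.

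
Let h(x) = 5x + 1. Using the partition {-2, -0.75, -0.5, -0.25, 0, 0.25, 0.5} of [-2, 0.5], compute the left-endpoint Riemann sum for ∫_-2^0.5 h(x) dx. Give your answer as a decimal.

Subinterval widths: 1.25, 0.25, 0.25, 0.25, 0.25, 0.25.
Left endpoints: -2, -0.75, -0.5, -0.25, 0, 0.25.
h(-2) = -9, h(-0.75) = -2.75, h(-0.5) = -1.5, h(-0.25) = -0.25, h(0) = 1, h(0.25) = 2.25.
Sum = Σ Δx_i · h(x_i).
Sum = -11.5625.

-11.5625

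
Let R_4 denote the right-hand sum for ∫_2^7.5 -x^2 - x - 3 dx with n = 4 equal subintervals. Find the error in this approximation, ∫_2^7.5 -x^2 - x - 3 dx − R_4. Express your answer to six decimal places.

41.436198

Exact integral: ∫_2^7.5 f(x) dx ≈ -180.58333333.
R_4 = -222.01953125.
Error ≈ -180.58333333 − (-222.01953125) ≈ 41.436198.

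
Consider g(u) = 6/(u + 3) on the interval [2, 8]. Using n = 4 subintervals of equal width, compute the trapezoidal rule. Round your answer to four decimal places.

Δu = (8 − 2)/4 = 1.5.
g(2) = 1.2, g(3.5) = 12/13, g(5) = 0.75, g(6.5) = 12/19, g(8) = 6/11.
T_4 = (Δu/2)·[g(u_0) + 2g(u_1) + 2g(u_2) + 2g(u_3) + g(u_4)].
Sum ≈ 4.7661.

4.7661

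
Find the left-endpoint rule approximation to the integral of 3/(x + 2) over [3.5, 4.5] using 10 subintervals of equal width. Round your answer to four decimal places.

0.5054

Δx = (4.5 − 3.5)/10 = 0.1.
Left endpoints: 3.5, 3.6, 3.7, 3.8, 3.9, 4, 4.1, 4.2, 4.3, 4.4.
f(3.5) = 6/11, f(3.6) = 15/28, f(3.7) = 10/19, f(3.8) = 15/29, f(3.9) = 30/59, f(4) = 0.5, f(4.1) = 30/61, f(4.2) = 15/31, f(4.3) = 10/21, f(4.4) = 0.46875.
Sum = Δx · [f(3.5) + f(3.6) + f(3.7) + ...].
Sum ≈ 0.5054.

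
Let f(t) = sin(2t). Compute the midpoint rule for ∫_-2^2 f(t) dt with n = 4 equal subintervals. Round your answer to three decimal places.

Δt = (2 − (-2))/4 = 1.
Midpoints: -1.5, -0.5, 0.5, 1.5.
f(-1.5) ≈ -0.141, f(-0.5) ≈ -0.841, f(0.5) ≈ 0.841, f(1.5) ≈ 0.141.
Sum = Δt · [f(-1.5) + f(-0.5) + f(0.5) + f(1.5)].
Sum ≈ 0.000.

0.000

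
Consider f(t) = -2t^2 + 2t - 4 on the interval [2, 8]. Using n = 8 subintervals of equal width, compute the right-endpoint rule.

-341.625

Δt = (8 − 2)/8 = 0.75.
Right endpoints: 2.75, 3.5, 4.25, 5, 5.75, 6.5, 7.25, 8.
f(2.75) = -13.625, f(3.5) = -21.5, f(4.25) = -31.625, f(5) = -44, f(5.75) = -58.625, f(6.5) = -75.5, f(7.25) = -94.625, f(8) = -116.
Sum = Δt · [f(2.75) + f(3.5) + f(4.25) + ...].
Sum = -341.625.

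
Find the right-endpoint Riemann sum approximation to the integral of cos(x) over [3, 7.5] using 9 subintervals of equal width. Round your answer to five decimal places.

1.11437

Δx = (7.5 − 3)/9 = 0.5.
Right endpoints: 3.5, 4, 4.5, 5, 5.5, 6, 6.5, 7, 7.5.
f(3.5) ≈ -0.93646, f(4) ≈ -0.65364, f(4.5) ≈ -0.21080, f(5) ≈ 0.28366, f(5.5) ≈ 0.70867, f(6) ≈ 0.96017, f(6.5) ≈ 0.97659, f(7) ≈ 0.75390, f(7.5) ≈ 0.34664.
Sum = Δx · [f(3.5) + f(4) + f(4.5) + ...].
Sum ≈ 1.11437.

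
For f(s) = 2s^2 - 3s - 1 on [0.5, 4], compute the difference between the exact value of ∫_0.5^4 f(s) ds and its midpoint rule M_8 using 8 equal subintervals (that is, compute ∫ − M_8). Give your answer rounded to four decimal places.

Exact integral: ∫_0.5^4 f(s) ds ≈ 15.458333.
M_8 ≈ 15.346680.
Error ≈ 15.458333 − 15.346680 ≈ 0.1117.

0.1117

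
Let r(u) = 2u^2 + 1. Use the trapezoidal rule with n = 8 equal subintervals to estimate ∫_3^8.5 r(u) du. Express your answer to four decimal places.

Δu = (8.5 − 3)/8 = 0.6875.
r(3) = 19, r(3.6875) = 28.1953125, r(4.375) = 39.28125, r(5.0625) = 52.2578125, r(5.75) = 67.125, r(6.4375) = 83.8828125, r(7.125) = 102.53125, r(7.8125) = 123.0703125, r(8.5) = 145.5.
T_8 = (Δu/2)·[r(u_0) + 2r(u_1) + ... + 2r(u_{7}) + r(u_8)].
Sum ≈ 397.7832.

397.7832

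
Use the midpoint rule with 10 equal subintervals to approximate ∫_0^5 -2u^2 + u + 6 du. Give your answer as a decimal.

-40.625

Δu = (5 − 0)/10 = 0.5.
Midpoints: 0.25, 0.75, 1.25, 1.75, 2.25, 2.75, 3.25, 3.75, 4.25, 4.75.
f(0.25) = 6.125, f(0.75) = 5.625, f(1.25) = 4.125, f(1.75) = 1.625, f(2.25) = -1.875, f(2.75) = -6.375, f(3.25) = -11.875, f(3.75) = -18.375, f(4.25) = -25.875, f(4.75) = -34.375.
Sum = Δu · [f(0.25) + f(0.75) + f(1.25) + ...].
Sum = -40.625.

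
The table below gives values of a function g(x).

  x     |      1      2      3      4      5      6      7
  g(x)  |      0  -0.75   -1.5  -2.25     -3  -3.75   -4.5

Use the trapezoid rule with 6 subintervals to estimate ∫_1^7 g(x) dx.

-13.5

Δx = 1.
T_6 = (1/2)·[0 + 2·(-0.75) + 2·(-1.5) + 2·(-2.25) + 2·(-3) + 2·(-3.75) + (-4.5)] = -13.5.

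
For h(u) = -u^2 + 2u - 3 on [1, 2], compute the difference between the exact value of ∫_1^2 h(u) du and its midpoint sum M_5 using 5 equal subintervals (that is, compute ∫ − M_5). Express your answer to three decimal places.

Exact integral: ∫_1^2 h(u) du ≈ -2.33333.
M_5 = -2.33.
Error ≈ -2.33333 − (-2.33) ≈ -0.003.

-0.003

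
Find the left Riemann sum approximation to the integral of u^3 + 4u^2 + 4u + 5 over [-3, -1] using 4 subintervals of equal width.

Δu = (-1 − (-3))/4 = 0.5.
Left endpoints: -3, -2.5, -2, -1.5.
f(-3) = 2, f(-2.5) = 4.375, f(-2) = 5, f(-1.5) = 4.625.
Sum = Δu · [f(-3) + f(-2.5) + f(-2) + f(-1.5)].
Sum = 8.

8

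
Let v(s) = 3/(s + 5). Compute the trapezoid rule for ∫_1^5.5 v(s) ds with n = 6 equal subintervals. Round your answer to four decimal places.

Δs = (5.5 − 1)/6 = 0.75.
v(1) = 0.5, v(1.75) = 4/9, v(2.5) = 0.4, v(3.25) = 4/11, v(4) = 1/3, v(4.75) = 4/13, v(5.5) = 2/7.
T_6 = (Δs/2)·[v(s_0) + 2v(s_1) + ... + 2v(s_{5}) + v(s_6)].
Sum ≈ 1.6815.

1.6815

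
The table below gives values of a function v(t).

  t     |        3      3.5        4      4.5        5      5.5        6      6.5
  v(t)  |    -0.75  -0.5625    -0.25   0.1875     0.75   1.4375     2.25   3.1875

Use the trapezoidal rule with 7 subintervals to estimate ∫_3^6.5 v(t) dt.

2.515625

Δt = 0.5.
T_7 = (0.5/2)·[(-0.75) + 2·(-0.5625) + 2·(-0.25) + 2·0.1875 + 2·0.75 + 2·1.4375 + 2·2.25 + 3.1875] = 2.515625.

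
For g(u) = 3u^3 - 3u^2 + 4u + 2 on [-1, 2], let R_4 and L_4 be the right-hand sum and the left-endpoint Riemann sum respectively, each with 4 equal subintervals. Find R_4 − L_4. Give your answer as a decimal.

R_4 = 25.921875.
L_4 = 3.421875.
R_4 − L_4 = 22.5.

22.5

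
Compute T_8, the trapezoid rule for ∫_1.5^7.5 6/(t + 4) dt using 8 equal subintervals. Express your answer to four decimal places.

4.4327

Δt = (7.5 − 1.5)/8 = 0.75.
f(1.5) = 12/11, f(2.25) = 0.96, f(3) = 6/7, f(3.75) = 24/31, f(4.5) = 12/17, f(5.25) = 24/37, f(6) = 0.6, f(6.75) = 24/43, f(7.5) = 12/23.
T_8 = (Δt/2)·[f(t_0) + 2f(t_1) + ... + 2f(t_{7}) + f(t_8)].
Sum ≈ 4.4327.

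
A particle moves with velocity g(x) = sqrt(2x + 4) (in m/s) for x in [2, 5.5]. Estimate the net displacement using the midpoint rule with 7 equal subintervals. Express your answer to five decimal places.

11.82344

Δx = (5.5 − 2)/7 = 0.5.
Midpoints: 2.25, 2.75, 3.25, 3.75, 4.25, 4.75, 5.25.
g(2.25) ≈ 2.91548, g(2.75) ≈ 3.08221, g(3.25) ≈ 3.24037, g(3.75) ≈ 3.39116, g(4.25) ≈ 3.53553, g(4.75) ≈ 3.67423, g(5.25) ≈ 3.80789.
Sum = Δx · [g(2.25) + g(2.75) + g(3.25) + ...].
Sum ≈ 11.82344.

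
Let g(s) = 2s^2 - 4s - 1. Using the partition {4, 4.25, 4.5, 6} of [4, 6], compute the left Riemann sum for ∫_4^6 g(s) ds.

Subinterval widths: 0.25, 0.25, 1.5.
Left endpoints: 4, 4.25, 4.5.
g(4) = 15, g(4.25) = 18.125, g(4.5) = 21.5.
Sum = Σ Δs_i · g(s_i).
Sum = 40.53125.

40.53125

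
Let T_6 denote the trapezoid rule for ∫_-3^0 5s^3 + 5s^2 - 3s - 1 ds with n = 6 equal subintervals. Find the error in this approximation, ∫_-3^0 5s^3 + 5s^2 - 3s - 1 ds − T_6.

Exact integral: ∫_-3^0 f(s) ds = -45.75.
T_6 = -47.9375.
Error = -45.75 − (-47.9375) = 2.1875.

2.1875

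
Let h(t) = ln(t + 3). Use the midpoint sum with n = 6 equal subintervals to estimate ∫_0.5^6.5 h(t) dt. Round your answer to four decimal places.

Δt = (6.5 − 0.5)/6 = 1.
Midpoints: 1, 2, 3, 4, 5, 6.
h(1) ≈ 1.3863, h(2) ≈ 1.6094, h(3) ≈ 1.7918, h(4) ≈ 1.9459, h(5) ≈ 2.0794, h(6) ≈ 2.1972.
Sum = Δt · [h(1) + h(2) + h(3) + ...].
Sum ≈ 11.0101.

11.0101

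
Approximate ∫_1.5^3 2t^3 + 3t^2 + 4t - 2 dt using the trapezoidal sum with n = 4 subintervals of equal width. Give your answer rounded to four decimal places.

Δt = (3 − 1.5)/4 = 0.375.
f(1.5) = 17.5, f(1.875) = 29.23046875, f(2.25) = 44.96875, f(2.625) = 65.34765625, f(3) = 91.
T_4 = (Δt/2)·[f(t_0) + 2f(t_1) + 2f(t_2) + 2f(t_3) + f(t_4)].
Sum ≈ 72.6738.

72.6738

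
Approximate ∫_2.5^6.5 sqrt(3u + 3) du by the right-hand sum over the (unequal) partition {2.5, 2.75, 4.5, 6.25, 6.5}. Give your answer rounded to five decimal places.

17.29437

Subinterval widths: 0.25, 1.75, 1.75, 0.25.
Right endpoints: 2.75, 4.5, 6.25, 6.5.
f(2.75) ≈ 3.35410, f(4.5) ≈ 4.06202, f(6.25) ≈ 4.66369, f(6.5) ≈ 4.74342.
Sum = Σ Δu_i · f(u_i).
Sum ≈ 17.29437.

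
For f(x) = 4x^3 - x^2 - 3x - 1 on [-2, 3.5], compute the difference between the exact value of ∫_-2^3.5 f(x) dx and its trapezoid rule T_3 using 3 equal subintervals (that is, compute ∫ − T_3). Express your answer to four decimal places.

-24.6481

Exact integral: ∫_-2^3.5 f(x) dx ≈ 99.229167.
T_3 ≈ 123.877315.
Error ≈ 99.229167 − 123.877315 ≈ -24.6481.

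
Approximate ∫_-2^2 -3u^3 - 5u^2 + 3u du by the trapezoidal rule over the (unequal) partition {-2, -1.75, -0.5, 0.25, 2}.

-38.75

Subinterval widths: 0.25, 1.25, 0.75, 1.75.
f(-2) = -2, f(-1.75) = -4.484375, f(-0.5) = -2.375, f(0.25) = 0.390625, f(2) = -38.
On each subinterval the trapezoid contributes (Δu_i/2)·[f(u_{i-1}) + f(u_i)].
Sum = -38.75.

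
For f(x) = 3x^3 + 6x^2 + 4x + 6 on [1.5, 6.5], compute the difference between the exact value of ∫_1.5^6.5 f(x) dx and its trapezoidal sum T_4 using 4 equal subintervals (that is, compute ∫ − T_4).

Exact integral: ∫_1.5^6.5 f(x) dx = 1987.5.
T_4 = 2042.1875.
Error = 1987.5 − 2042.1875 = -54.6875.

-54.6875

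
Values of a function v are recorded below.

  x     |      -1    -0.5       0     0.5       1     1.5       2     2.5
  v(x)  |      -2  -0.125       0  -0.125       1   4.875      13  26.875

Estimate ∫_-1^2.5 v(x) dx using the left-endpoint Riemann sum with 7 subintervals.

8.3125

Δx = 0.5.
Sum = 0.5·[(-2) + (-0.125) + 0 + (-0.125) + 1 + 4.875 + 13] = 8.3125.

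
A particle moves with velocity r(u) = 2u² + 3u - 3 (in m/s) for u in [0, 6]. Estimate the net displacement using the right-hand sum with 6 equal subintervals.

227

Δu = (6 − 0)/6 = 1.
Right endpoints: 1, 2, 3, 4, 5, 6.
r(1) = 2, r(2) = 11, r(3) = 24, r(4) = 41, r(5) = 62, r(6) = 87.
Sum = Δu · [r(1) + r(2) + r(3) + ...].
Sum = 227.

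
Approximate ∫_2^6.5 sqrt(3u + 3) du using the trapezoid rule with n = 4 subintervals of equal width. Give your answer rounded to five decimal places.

17.69778

Δu = (6.5 − 2)/4 = 1.125.
f(2) ≈ 3.00000, f(3.125) ≈ 3.51781, f(4.25) ≈ 3.96863, f(5.375) ≈ 4.37321, f(6.5) ≈ 4.74342.
T_4 = (Δu/2)·[f(u_0) + 2f(u_1) + 2f(u_2) + 2f(u_3) + f(u_4)].
Sum ≈ 17.69778.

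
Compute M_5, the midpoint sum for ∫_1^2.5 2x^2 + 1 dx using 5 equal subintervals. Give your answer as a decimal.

Δx = (2.5 − 1)/5 = 0.3.
Midpoints: 1.15, 1.45, 1.75, 2.05, 2.35.
f(1.15) = 3.645, f(1.45) = 5.205, f(1.75) = 7.125, f(2.05) = 9.405, f(2.35) = 12.045.
Sum = Δx · [f(1.15) + f(1.45) + f(1.75) + f(2.05) + f(2.35)].
Sum = 11.2275.

11.2275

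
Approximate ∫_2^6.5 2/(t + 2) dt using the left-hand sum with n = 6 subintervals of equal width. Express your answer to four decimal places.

1.6114

Δt = (6.5 − 2)/6 = 0.75.
Left endpoints: 2, 2.75, 3.5, 4.25, 5, 5.75.
f(2) = 0.5, f(2.75) = 8/19, f(3.5) = 4/11, f(4.25) = 0.32, f(5) = 2/7, f(5.75) = 8/31.
Sum = Δt · [f(2) + f(2.75) + f(3.5) + ...].
Sum ≈ 1.6114.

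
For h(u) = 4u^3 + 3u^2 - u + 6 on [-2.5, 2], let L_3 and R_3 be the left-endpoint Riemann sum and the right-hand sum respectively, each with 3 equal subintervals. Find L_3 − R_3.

L_3 = -33.75.
R_3 = 91.125.
L_3 − R_3 = -124.875.

-124.875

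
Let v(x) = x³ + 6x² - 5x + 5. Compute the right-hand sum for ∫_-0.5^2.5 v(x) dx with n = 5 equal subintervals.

Δx = (2.5 − (-0.5))/5 = 0.6.
Right endpoints: 0.1, 0.7, 1.3, 1.9, 2.5.
v(0.1) = 4.561, v(0.7) = 4.783, v(1.3) = 10.837, v(1.9) = 24.019, v(2.5) = 45.625.
Sum = Δx · [v(0.1) + v(0.7) + v(1.3) + v(1.9) + v(2.5)].
Sum = 53.895.

53.895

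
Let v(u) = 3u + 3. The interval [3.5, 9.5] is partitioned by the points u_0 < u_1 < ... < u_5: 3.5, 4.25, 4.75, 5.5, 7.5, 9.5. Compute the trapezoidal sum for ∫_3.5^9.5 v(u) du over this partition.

135

Subinterval widths: 0.75, 0.5, 0.75, 2, 2.
v(3.5) = 13.5, v(4.25) = 15.75, v(4.75) = 17.25, v(5.5) = 19.5, v(7.5) = 25.5, v(9.5) = 31.5.
On each subinterval the trapezoid contributes (Δu_i/2)·[v(u_{i-1}) + v(u_i)].
Sum = 135.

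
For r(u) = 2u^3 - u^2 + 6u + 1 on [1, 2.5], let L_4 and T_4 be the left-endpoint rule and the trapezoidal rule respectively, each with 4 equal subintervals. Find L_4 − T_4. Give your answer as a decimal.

-6.1875

L_4 ≈ 25.5527344.
T_4 ≈ 31.7402344.
L_4 − T_4 = -6.1875.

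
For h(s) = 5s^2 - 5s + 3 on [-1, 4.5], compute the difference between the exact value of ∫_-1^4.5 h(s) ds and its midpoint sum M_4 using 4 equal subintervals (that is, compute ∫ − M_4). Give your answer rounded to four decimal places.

4.3327

Exact integral: ∫_-1^4.5 h(s) ds ≈ 121.916667.
M_4 ≈ 117.583984.
Error ≈ 121.916667 − 117.583984 ≈ 4.3327.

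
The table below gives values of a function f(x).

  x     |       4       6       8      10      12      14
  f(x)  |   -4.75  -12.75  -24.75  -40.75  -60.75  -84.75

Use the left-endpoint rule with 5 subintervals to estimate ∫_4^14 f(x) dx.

Δx = 2.
Sum = 2·[(-4.75) + (-12.75) + (-24.75) + (-40.75) + (-60.75)] = -287.5.

-287.5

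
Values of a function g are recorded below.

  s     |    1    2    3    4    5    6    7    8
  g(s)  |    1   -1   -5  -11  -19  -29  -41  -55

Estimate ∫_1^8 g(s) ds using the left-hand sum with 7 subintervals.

-105

Δs = 1.
Sum = 1·[1 + (-1) + (-5) + (-11) + (-19) + (-29) + (-41)] = -105.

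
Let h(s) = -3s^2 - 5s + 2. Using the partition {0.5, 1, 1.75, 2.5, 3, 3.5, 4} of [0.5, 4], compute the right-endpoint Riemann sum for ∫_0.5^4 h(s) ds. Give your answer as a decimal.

Subinterval widths: 0.5, 0.75, 0.75, 0.5, 0.5, 0.5.
Right endpoints: 1, 1.75, 2.5, 3, 3.5, 4.
h(1) = -6, h(1.75) = -15.9375, h(2.5) = -29.25, h(3) = -40, h(3.5) = -52.25, h(4) = -66.
Sum = Σ Δs_i · h(s_i).
Sum = -116.015625.

-116.015625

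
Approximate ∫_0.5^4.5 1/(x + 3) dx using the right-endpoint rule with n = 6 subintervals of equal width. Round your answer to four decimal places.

0.7137

Δx = (4.5 − 0.5)/6 = 2/3.
Right endpoints: 7/6, 11/6, 2.5, 19/6, 23/6, 4.5.
f(7/6) = 0.24, f(11/6) = 6/29, f(2.5) = 2/11, f(19/6) = 6/37, f(23/6) = 6/41, f(4.5) = 2/15.
Sum = Δx · [f(7/6) + f(11/6) + f(2.5) + ...].
Sum ≈ 0.7137.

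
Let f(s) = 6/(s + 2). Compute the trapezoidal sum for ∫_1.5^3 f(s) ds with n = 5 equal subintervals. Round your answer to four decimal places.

2.1419

Δs = (3 − 1.5)/5 = 0.3.
f(1.5) = 12/7, f(1.8) = 30/19, f(2.1) = 60/41, f(2.4) = 15/11, f(2.7) = 60/47, f(3) = 1.2.
T_5 = (Δs/2)·[f(s_0) + 2f(s_1) + ... + 2f(s_{4}) + f(s_5)].
Sum ≈ 2.1419.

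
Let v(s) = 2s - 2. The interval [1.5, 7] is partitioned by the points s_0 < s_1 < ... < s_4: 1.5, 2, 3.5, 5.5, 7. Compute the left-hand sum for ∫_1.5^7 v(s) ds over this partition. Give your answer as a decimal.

27

Subinterval widths: 0.5, 1.5, 2, 1.5.
Left endpoints: 1.5, 2, 3.5, 5.5.
v(1.5) = 1, v(2) = 2, v(3.5) = 5, v(5.5) = 9.
Sum = Σ Δs_i · v(s_i).
Sum = 27.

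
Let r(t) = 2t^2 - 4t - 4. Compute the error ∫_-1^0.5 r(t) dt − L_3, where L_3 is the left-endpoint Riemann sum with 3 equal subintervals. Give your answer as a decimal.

-2

Exact integral: ∫_-1^0.5 r(t) dt = -3.75.
L_3 = -1.75.
Error = -3.75 − (-1.75) = -2.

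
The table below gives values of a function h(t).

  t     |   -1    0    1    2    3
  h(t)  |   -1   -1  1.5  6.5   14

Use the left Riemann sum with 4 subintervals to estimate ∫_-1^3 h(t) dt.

Δt = 1.
Sum = 1·[(-1) + (-1) + 1.5 + 6.5] = 6.

6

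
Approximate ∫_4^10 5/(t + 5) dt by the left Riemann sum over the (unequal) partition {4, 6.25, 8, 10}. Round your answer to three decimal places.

2.797

Subinterval widths: 2.25, 1.75, 2.
Left endpoints: 4, 6.25, 8.
f(4) = 5/9, f(6.25) = 4/9, f(8) = 5/13.
Sum = Σ Δt_i · f(t_i).
Sum ≈ 2.797.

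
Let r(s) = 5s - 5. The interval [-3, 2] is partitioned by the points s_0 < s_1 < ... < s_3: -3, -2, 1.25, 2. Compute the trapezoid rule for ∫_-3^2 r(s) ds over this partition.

Subinterval widths: 1, 3.25, 0.75.
r(-3) = -20, r(-2) = -15, r(1.25) = 1.25, r(2) = 5.
On each subinterval the trapezoid contributes (Δs_i/2)·[r(s_{i-1}) + r(s_i)].
Sum = -37.5.

-37.5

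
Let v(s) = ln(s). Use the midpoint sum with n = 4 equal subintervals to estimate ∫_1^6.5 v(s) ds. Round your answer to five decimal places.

6.72730

Δs = (6.5 − 1)/4 = 1.375.
Midpoints: 1.6875, 3.0625, 4.4375, 5.8125.
v(1.6875) ≈ 0.52325, v(3.0625) ≈ 1.11923, v(4.4375) ≈ 1.49009, v(5.8125) ≈ 1.76001.
Sum = Δs · [v(1.6875) + v(3.0625) + v(4.4375) + v(5.8125)].
Sum ≈ 6.72730.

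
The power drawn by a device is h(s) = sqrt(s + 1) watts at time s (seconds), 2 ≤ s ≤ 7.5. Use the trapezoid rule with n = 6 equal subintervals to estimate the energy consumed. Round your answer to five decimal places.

13.04875

Δs = (7.5 − 2)/6 = 11/12.
h(2) ≈ 1.73205, h(35/12) ≈ 1.97906, h(23/6) ≈ 2.19848, h(4.75) ≈ 2.39792, h(17/3) ≈ 2.58199, h(79/12) ≈ 2.75379, h(7.5) ≈ 2.91548.
T_6 = (Δs/2)·[h(s_0) + 2h(s_1) + ... + 2h(s_{5}) + h(s_6)].
Sum ≈ 13.04875.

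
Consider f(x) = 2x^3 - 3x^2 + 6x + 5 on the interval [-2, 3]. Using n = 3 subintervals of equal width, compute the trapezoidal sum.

37.5

Δx = (3 − (-2))/3 = 5/3.
f(-2) = -35, f(-1/3) = 70/27, f(4/3) = 335/27, f(3) = 50.
T_3 = (Δx/2)·[f(x_0) + 2f(x_1) + 2f(x_2) + f(x_3)].
Sum = 37.5.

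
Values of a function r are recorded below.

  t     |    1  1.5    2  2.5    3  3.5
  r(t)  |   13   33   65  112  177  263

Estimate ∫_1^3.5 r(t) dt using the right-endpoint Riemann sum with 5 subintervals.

325

Δt = 0.5.
Sum = 0.5·[33 + 65 + 112 + 177 + 263] = 325.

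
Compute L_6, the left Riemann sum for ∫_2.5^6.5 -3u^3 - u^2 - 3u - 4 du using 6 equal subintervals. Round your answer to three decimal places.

-1203.130

Δu = (6.5 − 2.5)/6 = 2/3.
Left endpoints: 2.5, 19/6, 23/6, 4.5, 31/6, 35/6.
f(2.5) = -64.625, f(19/6) = -2851/24, f(23/6) = -14341/72, f(4.5) = -311.125, f(31/6) = -11039/24, f(35/6) = -46873/72.
Sum = Δu · [f(2.5) + f(19/6) + f(23/6) + ...].
Sum ≈ -1203.130.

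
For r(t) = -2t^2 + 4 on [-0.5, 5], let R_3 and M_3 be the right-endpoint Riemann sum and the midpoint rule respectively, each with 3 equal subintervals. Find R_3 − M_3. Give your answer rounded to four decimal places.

-54.6181

R_3 ≈ -112.953704.
M_3 ≈ -58.335648.
R_3 − M_3 ≈ -54.6181.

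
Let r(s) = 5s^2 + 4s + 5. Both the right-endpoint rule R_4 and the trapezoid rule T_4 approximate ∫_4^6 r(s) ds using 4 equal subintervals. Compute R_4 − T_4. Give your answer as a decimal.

R_4 = 330.75.
T_4 = 303.75.
R_4 − T_4 = 27.

27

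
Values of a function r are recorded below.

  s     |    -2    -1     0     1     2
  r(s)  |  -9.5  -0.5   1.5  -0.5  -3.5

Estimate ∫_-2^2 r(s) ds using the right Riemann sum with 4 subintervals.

-3

Δs = 1.
Sum = 1·[(-0.5) + 1.5 + (-0.5) + (-3.5)] = -3.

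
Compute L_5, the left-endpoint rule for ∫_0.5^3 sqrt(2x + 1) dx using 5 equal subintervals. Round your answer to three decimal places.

Δx = (3 − 0.5)/5 = 0.5.
Left endpoints: 0.5, 1, 1.5, 2, 2.5.
f(0.5) ≈ 1.414, f(1) ≈ 1.732, f(1.5) ≈ 2.000, f(2) ≈ 2.236, f(2.5) ≈ 2.449.
Sum = Δx · [f(0.5) + f(1) + f(1.5) + f(2) + f(2.5)].
Sum ≈ 4.916.

4.916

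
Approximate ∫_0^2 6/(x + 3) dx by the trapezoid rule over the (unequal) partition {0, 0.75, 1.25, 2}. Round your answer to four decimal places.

3.0824

Subinterval widths: 0.75, 0.5, 0.75.
f(0) = 2, f(0.75) = 1.6, f(1.25) = 24/17, f(2) = 1.2.
On each subinterval the trapezoid contributes (Δx_i/2)·[f(x_{i-1}) + f(x_i)].
Sum ≈ 3.0824.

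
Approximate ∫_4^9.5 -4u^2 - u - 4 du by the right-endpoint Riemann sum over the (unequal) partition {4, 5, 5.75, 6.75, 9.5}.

Subinterval widths: 1, 0.75, 1, 2.75.
Right endpoints: 5, 5.75, 6.75, 9.5.
f(5) = -109, f(5.75) = -142, f(6.75) = -193, f(9.5) = -374.5.
Sum = Σ Δu_i · f(u_i).
Sum = -1438.375.

-1438.375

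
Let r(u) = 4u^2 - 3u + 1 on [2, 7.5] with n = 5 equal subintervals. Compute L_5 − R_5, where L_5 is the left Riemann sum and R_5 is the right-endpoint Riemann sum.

L_5 = 377.52.
R_5 = 589.27.
L_5 − R_5 = -211.75.

-211.75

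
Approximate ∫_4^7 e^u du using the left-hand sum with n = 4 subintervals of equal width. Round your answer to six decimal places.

699.665394

Δu = (7 − 4)/4 = 0.75.
Left endpoints: 4, 4.75, 5.5, 6.25.
f(4) ≈ 54.598150, f(4.75) ≈ 115.584285, f(5.5) ≈ 244.691932, f(6.25) ≈ 518.012825.
Sum = Δu · [f(4) + f(4.75) + f(5.5) + f(6.25)].
Sum ≈ 699.665394.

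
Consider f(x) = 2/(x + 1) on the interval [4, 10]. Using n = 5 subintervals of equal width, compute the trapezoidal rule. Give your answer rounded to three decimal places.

Δx = (10 − 4)/5 = 1.2.
f(4) = 0.4, f(5.2) = 10/31, f(6.4) = 10/37, f(7.6) = 10/43, f(8.8) = 10/49, f(10) = 2/11.
T_5 = (Δx/2)·[f(x_0) + 2f(x_1) + ... + 2f(x_{4}) + f(x_5)].
Sum ≈ 1.584.

1.584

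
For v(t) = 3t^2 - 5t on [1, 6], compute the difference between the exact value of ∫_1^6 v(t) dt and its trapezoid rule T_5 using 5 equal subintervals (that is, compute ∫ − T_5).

Exact integral: ∫_1^6 v(t) dt = 127.5.
T_5 = 130.
Error = 127.5 − 130 = -2.5.

-2.5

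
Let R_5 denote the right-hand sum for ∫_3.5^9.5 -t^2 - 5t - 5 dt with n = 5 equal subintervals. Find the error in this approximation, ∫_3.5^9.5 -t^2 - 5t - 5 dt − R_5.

66.24

Exact integral: ∫_3.5^9.5 f(t) dt = -496.5.
R_5 = -562.74.
Error = -496.5 − (-562.74) = 66.24.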